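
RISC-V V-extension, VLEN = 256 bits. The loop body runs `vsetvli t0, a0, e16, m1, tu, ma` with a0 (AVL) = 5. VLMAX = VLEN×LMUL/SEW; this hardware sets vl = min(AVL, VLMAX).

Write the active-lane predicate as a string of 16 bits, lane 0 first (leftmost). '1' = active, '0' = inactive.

VLMAX = VLEN×LMUL/SEW = 256×1/16 = 16
vl ← min(5, 16) = 5
bits (lane 0 leftmost): 1111100000000000

predicate = 1111100000000000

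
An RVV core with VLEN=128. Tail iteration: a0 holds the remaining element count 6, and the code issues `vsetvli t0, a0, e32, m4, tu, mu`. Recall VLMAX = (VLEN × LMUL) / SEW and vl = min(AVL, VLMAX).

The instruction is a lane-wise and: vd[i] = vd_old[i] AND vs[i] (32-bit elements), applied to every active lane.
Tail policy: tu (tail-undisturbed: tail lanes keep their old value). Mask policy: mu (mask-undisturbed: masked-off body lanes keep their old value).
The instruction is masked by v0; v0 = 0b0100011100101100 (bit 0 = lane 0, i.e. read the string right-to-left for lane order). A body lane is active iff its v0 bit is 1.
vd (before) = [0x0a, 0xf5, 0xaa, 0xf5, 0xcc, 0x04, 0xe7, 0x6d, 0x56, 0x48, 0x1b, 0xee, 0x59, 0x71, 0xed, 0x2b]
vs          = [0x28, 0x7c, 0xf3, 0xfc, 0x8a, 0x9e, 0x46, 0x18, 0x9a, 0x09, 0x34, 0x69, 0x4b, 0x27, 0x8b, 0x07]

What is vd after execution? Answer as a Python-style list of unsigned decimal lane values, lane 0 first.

vd = [10, 245, 162, 244, 204, 4, 231, 109, 86, 72, 27, 238, 89, 113, 237, 43]

lanes per group: 128·4/32 = 16
vl = min(AVL, VLMAX) = min(6, 16) = 6
  i=0: mask-off/keep → 10
  i=1: mask-off/keep → 245
  i=2: and(0xaa,0xf3) → 162
  i=3: and(0xf5,0xfc) → 244
  i=4: mask-off/keep → 204
  i=5: and(0x04,0x9e) → 4
  i=6: tail/keep → 231
  i=7: tail/keep → 109
  i=8: tail/keep → 86
  i=9: tail/keep → 72
  i=10: tail/keep → 27
  i=11: tail/keep → 238
  i=12: tail/keep → 89
  i=13: tail/keep → 113
  i=14: tail/keep → 237
  i=15: tail/keep → 43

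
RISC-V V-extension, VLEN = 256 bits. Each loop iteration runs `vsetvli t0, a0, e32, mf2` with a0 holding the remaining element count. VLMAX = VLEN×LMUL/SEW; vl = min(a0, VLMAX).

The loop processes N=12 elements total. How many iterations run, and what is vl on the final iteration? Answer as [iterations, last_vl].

lanes per group: 256·1/2/32 = 4
N=12: ⌈12/4⌉ = 3 iters; last vl = 12 − 2×4 = 4

[iterations, last_vl] = [3, 4]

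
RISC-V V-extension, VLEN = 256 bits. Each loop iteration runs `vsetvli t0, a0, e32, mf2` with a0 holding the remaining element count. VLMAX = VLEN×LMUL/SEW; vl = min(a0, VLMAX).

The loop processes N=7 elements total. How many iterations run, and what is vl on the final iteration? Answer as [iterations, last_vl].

[iterations, last_vl] = [2, 3]

lanes per group: 256·1/2/32 = 4
N=7: ⌈7/4⌉ = 2 iters; last vl = 7 − 1×4 = 3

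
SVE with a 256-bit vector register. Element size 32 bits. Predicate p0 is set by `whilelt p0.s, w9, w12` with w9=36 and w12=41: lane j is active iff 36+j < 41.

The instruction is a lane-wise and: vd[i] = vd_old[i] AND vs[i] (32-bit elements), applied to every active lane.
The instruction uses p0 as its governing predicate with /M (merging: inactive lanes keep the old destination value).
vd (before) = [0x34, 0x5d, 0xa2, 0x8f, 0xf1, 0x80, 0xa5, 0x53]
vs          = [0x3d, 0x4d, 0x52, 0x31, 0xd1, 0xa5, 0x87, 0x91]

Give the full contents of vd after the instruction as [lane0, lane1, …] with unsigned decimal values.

vd = [52, 77, 2, 1, 209, 128, 165, 83]

256-bit reg / 32-bit elem → 8 lanes
active while 36+j < 41, i.e. j ∈ [0,5) capped at 8 ⇒ 5
lane  0: and(0x34,0x3d) ⇒ 0x34
lane  1: and(0x5d,0x4d) ⇒ 0x4d
lane  2: and(0xa2,0x52) ⇒ 0x02
lane  3: and(0x8f,0x31) ⇒ 0x01
lane  4: and(0xf1,0xd1) ⇒ 0xd1
lane  5: tail/keep ⇒ 0x80
lane  6: tail/keep ⇒ 0xa5
lane  7: tail/keep ⇒ 0x53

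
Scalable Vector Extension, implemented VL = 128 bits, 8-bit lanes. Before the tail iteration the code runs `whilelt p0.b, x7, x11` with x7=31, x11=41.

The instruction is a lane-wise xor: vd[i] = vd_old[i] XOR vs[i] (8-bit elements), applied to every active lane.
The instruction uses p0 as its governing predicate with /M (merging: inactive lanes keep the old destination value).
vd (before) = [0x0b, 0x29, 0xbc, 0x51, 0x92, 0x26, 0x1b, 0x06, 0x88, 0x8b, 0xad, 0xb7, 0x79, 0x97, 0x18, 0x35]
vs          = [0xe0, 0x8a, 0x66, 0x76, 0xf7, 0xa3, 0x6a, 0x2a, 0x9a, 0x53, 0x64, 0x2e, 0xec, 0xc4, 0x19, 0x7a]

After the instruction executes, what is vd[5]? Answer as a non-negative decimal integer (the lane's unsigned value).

lane count: 128 div 8 = 16
p0[j] = (31+j < 41); true for j=0..9 → 10 lanes set
[0] xor(0x0b,0xe0) = 0xeb
[1] xor(0x29,0x8a) = 0xa3
[2] xor(0xbc,0x66) = 0xda
[3] xor(0x51,0x76) = 0x27
[4] xor(0x92,0xf7) = 0x65
[5] xor(0x26,0xa3) = 0x85
[6] xor(0x1b,0x6a) = 0x71
[7] xor(0x06,0x2a) = 0x2c
[8] xor(0x88,0x9a) = 0x12
[9] xor(0x8b,0x53) = 0xd8
[10] tail/keep = 0xad
[11] tail/keep = 0xb7
[12] tail/keep = 0x79
[13] tail/keep = 0x97
[14] tail/keep = 0x18
[15] tail/keep = 0x35

vd[5] = 133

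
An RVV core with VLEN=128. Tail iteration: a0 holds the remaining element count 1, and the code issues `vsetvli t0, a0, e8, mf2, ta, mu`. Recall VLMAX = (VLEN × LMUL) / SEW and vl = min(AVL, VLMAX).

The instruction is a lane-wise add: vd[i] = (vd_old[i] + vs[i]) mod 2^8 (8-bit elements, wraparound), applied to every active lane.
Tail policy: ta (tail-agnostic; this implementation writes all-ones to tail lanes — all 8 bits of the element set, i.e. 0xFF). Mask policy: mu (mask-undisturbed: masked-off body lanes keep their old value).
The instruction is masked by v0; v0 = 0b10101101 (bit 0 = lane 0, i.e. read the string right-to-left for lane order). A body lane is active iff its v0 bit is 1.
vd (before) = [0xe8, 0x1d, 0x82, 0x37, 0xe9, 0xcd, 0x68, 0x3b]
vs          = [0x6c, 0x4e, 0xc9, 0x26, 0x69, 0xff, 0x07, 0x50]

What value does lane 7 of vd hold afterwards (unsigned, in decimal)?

vd[7] = 255

VLMAX = (128 × 1/2) / 8 = 8 lanes
vl ← min(1, 8) = 1
vd[0] add(0xe8,0x6c) -> 0x54
vd[1] tail/ones -> 0xff
vd[2] tail/ones -> 0xff
vd[3] tail/ones -> 0xff
vd[4] tail/ones -> 0xff
vd[5] tail/ones -> 0xff
vd[6] tail/ones -> 0xff
vd[7] tail/ones -> 0xff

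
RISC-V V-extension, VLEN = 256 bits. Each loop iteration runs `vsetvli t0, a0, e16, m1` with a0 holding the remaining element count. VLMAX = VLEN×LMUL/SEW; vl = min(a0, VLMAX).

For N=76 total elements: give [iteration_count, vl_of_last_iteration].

VLMAX = VLEN×LMUL/SEW = 256×1/16 = 16
iterations = ceil(76/16) = 5; final-pass vl = 12

[iterations, last_vl] = [5, 12]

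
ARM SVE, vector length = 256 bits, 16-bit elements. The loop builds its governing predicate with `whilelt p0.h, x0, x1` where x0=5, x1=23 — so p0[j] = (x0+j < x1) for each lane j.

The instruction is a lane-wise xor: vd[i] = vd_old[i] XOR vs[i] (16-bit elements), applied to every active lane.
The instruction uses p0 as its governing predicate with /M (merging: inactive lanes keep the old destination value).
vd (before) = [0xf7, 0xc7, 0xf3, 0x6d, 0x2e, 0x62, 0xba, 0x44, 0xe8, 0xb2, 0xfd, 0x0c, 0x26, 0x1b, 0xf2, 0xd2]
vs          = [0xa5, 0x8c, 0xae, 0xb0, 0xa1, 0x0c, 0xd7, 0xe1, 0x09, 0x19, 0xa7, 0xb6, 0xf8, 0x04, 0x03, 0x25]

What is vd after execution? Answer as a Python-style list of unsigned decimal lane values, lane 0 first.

vd = [82, 75, 93, 221, 143, 110, 109, 165, 225, 171, 90, 186, 222, 31, 241, 247]

256-bit reg / 16-bit elem → 16 lanes
whilelt: lane j active iff 5+j < 23 → j < 18 → 16 active
  i=0: xor(0xf7,0xa5) → 82
  i=1: xor(0xc7,0x8c) → 75
  i=2: xor(0xf3,0xae) → 93
  i=3: xor(0x6d,0xb0) → 221
  i=4: xor(0x2e,0xa1) → 143
  i=5: xor(0x62,0x0c) → 110
  i=6: xor(0xba,0xd7) → 109
  i=7: xor(0x44,0xe1) → 165
  i=8: xor(0xe8,0x09) → 225
  i=9: xor(0xb2,0x19) → 171
  i=10: xor(0xfd,0xa7) → 90
  i=11: xor(0x0c,0xb6) → 186
  i=12: xor(0x26,0xf8) → 222
  i=13: xor(0x1b,0x04) → 31
  i=14: xor(0xf2,0x03) → 241
  i=15: xor(0xd2,0x25) → 247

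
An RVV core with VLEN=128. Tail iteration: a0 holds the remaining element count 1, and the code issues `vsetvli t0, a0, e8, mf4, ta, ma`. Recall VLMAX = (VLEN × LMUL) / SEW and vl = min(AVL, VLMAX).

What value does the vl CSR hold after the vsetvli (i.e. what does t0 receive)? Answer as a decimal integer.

vl = 1

VLMAX = VLEN×LMUL/SEW = 128×1/4/8 = 4
vl ← min(1, 4) = 1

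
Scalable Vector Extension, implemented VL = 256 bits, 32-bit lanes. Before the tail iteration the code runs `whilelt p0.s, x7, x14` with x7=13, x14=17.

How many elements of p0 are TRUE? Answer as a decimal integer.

lane count: 256 div 32 = 8
p0[j] = (13+j < 17); true for j=0..3 → 4 lanes set

vl = 4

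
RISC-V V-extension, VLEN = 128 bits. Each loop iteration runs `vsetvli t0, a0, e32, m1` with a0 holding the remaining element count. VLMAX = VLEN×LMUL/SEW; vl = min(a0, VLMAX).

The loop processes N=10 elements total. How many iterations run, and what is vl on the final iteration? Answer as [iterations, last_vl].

[iterations, last_vl] = [3, 2]

lanes per group: 128·1/32 = 4
10 elements at 4/iter → 3 passes, remainder 2 on the last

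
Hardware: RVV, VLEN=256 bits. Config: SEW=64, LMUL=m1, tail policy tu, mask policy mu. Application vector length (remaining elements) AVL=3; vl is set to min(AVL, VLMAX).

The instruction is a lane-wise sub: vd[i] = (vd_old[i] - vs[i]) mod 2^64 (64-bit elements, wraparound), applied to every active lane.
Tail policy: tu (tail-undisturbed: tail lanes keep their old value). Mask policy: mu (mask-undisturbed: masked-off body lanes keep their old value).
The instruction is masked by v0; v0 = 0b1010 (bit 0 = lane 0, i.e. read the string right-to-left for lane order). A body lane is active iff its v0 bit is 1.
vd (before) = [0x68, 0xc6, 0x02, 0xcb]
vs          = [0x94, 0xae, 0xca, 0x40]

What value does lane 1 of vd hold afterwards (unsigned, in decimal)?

vd[1] = 24

lanes per group: 256·1/64 = 4
vl ← min(3, 4) = 3
vd[0] mask-off/keep -> 0x68
vd[1] sub(0xc6,0xae) -> 0x18
vd[2] mask-off/keep -> 0x02
vd[3] tail/keep -> 0xcb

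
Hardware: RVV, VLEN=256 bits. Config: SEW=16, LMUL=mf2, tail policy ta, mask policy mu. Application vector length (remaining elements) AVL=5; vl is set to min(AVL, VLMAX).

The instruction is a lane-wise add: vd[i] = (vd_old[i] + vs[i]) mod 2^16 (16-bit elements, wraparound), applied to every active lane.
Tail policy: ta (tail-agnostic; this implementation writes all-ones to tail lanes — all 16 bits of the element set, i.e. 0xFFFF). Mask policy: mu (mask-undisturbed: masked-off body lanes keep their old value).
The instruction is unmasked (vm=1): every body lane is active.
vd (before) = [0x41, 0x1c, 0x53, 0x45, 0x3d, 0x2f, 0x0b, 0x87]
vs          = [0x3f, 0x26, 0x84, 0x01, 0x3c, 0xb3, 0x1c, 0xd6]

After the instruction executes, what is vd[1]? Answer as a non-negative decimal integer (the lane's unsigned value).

VLMAX = (256 × 1/2) / 16 = 8 lanes
vl ← min(5, 8) = 5
vd[0] add(0x41,0x3f) -> 0x80
vd[1] add(0x1c,0x26) -> 0x42
vd[2] add(0x53,0x84) -> 0xd7
vd[3] add(0x45,0x01) -> 0x46
vd[4] add(0x3d,0x3c) -> 0x79
vd[5] tail/ones -> 0xffff
vd[6] tail/ones -> 0xffff
vd[7] tail/ones -> 0xffff

vd[1] = 66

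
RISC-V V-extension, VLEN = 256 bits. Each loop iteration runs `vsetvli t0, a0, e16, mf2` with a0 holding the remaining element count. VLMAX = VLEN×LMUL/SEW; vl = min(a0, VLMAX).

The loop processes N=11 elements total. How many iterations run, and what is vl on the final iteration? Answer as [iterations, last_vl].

[iterations, last_vl] = [2, 3]

VLMAX = (256 × 1/2) / 16 = 8 lanes
iterations = ceil(11/8) = 2; final-pass vl = 3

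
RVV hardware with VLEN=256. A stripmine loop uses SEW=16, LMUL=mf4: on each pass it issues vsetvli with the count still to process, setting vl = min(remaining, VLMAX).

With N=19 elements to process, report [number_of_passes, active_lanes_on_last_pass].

[iterations, last_vl] = [5, 3]

lanes per group: 256·1/4/16 = 4
iterations = ceil(19/4) = 5; final-pass vl = 3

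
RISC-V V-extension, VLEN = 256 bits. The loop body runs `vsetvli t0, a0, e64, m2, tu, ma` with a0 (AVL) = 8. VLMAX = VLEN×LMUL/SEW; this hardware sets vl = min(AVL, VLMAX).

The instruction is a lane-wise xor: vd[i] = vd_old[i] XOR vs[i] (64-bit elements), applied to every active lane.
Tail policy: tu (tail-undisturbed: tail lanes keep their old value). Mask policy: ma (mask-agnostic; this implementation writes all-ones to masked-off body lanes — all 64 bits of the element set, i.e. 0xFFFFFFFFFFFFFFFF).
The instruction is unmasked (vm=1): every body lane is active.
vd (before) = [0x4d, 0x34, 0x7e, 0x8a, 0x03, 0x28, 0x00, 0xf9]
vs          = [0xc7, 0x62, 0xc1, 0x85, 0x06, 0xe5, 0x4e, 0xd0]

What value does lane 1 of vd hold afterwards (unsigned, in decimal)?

vd[1] = 86

lanes per group: 256·2/64 = 8
vl ← min(8, 8) = 8
[0] xor(0x4d,0xc7) = 0x8a
[1] xor(0x34,0x62) = 0x56
[2] xor(0x7e,0xc1) = 0xbf
[3] xor(0x8a,0x85) = 0x0f
[4] xor(0x03,0x06) = 0x05
[5] xor(0x28,0xe5) = 0xcd
[6] xor(0x00,0x4e) = 0x4e
[7] xor(0xf9,0xd0) = 0x29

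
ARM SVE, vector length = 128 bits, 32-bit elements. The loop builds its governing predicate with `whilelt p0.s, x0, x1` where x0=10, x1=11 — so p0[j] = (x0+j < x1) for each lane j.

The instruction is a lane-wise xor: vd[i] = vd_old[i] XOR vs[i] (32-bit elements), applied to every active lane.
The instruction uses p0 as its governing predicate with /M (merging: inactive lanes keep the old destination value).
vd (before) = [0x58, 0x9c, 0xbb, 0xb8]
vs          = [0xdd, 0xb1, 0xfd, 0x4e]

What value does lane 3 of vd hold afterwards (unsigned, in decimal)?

vd[3] = 184

lane count: 128 div 32 = 4
p0[j] = (10+j < 11); true for j=0..0 → 1 lanes set
  i=0: xor(0x58,0xdd) → 133
  i=1: tail/keep → 156
  i=2: tail/keep → 187
  i=3: tail/keep → 184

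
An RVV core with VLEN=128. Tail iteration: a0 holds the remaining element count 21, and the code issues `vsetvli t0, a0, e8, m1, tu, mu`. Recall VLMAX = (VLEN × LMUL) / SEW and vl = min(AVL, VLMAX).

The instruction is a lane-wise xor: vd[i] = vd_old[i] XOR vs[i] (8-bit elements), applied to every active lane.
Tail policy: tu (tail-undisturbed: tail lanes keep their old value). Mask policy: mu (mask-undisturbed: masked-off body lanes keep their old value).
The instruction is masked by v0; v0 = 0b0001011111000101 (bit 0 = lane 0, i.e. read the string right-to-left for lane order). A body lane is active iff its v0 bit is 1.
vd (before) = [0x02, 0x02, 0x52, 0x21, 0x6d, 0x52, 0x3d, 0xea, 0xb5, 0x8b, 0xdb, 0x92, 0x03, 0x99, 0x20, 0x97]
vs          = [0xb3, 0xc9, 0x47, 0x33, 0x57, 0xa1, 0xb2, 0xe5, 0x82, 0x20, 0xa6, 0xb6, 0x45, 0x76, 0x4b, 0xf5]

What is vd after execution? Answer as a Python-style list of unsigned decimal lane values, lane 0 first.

lanes per group: 128·1/8 = 16
vl ← min(21, 16) = 16
vd[0] xor(0x02,0xb3) -> 0xb1
vd[1] mask-off/keep -> 0x02
vd[2] xor(0x52,0x47) -> 0x15
vd[3] mask-off/keep -> 0x21
vd[4] mask-off/keep -> 0x6d
vd[5] mask-off/keep -> 0x52
vd[6] xor(0x3d,0xb2) -> 0x8f
vd[7] xor(0xea,0xe5) -> 0x0f
vd[8] xor(0xb5,0x82) -> 0x37
vd[9] xor(0x8b,0x20) -> 0xab
vd[10] xor(0xdb,0xa6) -> 0x7d
vd[11] mask-off/keep -> 0x92
vd[12] xor(0x03,0x45) -> 0x46
vd[13] mask-off/keep -> 0x99
vd[14] mask-off/keep -> 0x20
vd[15] mask-off/keep -> 0x97

vd = [177, 2, 21, 33, 109, 82, 143, 15, 55, 171, 125, 146, 70, 153, 32, 151]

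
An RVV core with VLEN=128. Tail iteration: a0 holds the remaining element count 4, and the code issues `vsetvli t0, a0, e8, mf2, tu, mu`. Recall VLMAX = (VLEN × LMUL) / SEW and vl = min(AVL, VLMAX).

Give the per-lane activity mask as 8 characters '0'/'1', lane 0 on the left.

VLMAX = (128 × 1/2) / 8 = 8 lanes
vl = min(AVL, VLMAX) = min(4, 8) = 4
bits (lane 0 leftmost): 11110000

predicate = 11110000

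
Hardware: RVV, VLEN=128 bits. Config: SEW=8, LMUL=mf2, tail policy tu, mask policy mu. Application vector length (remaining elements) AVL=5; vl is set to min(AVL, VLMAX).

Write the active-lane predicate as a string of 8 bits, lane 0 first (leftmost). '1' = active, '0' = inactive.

VLMAX = VLEN×LMUL/SEW = 128×1/2/8 = 8
vl ← min(5, 8) = 5
bits (lane 0 leftmost): 11111000

predicate = 11111000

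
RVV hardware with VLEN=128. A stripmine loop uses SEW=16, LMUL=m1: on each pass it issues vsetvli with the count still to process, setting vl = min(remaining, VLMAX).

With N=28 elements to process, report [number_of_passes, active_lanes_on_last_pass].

[iterations, last_vl] = [4, 4]

VLMAX = VLEN×LMUL/SEW = 128×1/16 = 8
iterations = ceil(28/8) = 4; final-pass vl = 4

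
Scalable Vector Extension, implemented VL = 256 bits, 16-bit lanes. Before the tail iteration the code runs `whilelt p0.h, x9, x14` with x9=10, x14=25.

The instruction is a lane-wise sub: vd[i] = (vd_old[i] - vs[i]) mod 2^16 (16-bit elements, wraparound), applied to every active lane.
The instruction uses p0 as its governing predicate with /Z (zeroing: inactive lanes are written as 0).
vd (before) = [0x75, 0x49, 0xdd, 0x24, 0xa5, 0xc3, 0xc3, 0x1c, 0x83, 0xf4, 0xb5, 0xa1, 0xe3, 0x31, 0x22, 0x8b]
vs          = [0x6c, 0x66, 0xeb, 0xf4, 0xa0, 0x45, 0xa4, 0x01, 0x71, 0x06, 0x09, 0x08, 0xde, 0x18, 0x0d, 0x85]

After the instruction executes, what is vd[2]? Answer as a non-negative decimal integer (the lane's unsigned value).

register lanes = 256/16 = 16
whilelt: lane j active iff 10+j < 25 → j < 15 → 15 active
  i=0: sub(0x75,0x6c) → 9
  i=1: sub(0x49,0x66) → 65507
  i=2: sub(0xdd,0xeb) → 65522
  i=3: sub(0x24,0xf4) → 65328
  i=4: sub(0xa5,0xa0) → 5
  i=5: sub(0xc3,0x45) → 126
  i=6: sub(0xc3,0xa4) → 31
  i=7: sub(0x1c,0x01) → 27
  i=8: sub(0x83,0x71) → 18
  i=9: sub(0xf4,0x06) → 238
  i=10: sub(0xb5,0x09) → 172
  i=11: sub(0xa1,0x08) → 153
  i=12: sub(0xe3,0xde) → 5
  i=13: sub(0x31,0x18) → 25
  i=14: sub(0x22,0x0d) → 21
  i=15: tail/zero → 0

vd[2] = 65522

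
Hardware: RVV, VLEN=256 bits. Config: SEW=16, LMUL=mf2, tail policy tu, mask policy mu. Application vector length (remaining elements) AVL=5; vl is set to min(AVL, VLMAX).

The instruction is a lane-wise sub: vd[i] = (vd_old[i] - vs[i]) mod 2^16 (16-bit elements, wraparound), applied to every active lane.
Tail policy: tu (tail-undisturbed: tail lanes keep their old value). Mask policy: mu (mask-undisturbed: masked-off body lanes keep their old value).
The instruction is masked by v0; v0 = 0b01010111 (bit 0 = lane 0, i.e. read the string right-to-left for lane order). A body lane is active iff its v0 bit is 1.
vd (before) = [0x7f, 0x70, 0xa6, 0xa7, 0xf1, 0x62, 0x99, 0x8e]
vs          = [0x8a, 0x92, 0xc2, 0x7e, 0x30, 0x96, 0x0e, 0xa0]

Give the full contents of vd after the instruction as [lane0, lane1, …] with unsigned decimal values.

vd = [65525, 65502, 65508, 167, 193, 98, 153, 142]

VLMAX = VLEN×LMUL/SEW = 256×1/2/16 = 8
vl = min(AVL, VLMAX) = min(5, 8) = 5
lane  0: sub(0x7f,0x8a) ⇒ 0xfff5
lane  1: sub(0x70,0x92) ⇒ 0xffde
lane  2: sub(0xa6,0xc2) ⇒ 0xffe4
lane  3: mask-off/keep ⇒ 0xa7
lane  4: sub(0xf1,0x30) ⇒ 0xc1
lane  5: tail/keep ⇒ 0x62
lane  6: tail/keep ⇒ 0x99
lane  7: tail/keep ⇒ 0x8e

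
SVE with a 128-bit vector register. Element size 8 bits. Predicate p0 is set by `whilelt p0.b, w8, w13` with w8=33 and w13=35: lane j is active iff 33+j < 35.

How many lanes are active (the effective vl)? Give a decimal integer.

128-bit reg / 8-bit elem → 16 lanes
active while 33+j < 35, i.e. j ∈ [0,2) capped at 16 ⇒ 2

vl = 2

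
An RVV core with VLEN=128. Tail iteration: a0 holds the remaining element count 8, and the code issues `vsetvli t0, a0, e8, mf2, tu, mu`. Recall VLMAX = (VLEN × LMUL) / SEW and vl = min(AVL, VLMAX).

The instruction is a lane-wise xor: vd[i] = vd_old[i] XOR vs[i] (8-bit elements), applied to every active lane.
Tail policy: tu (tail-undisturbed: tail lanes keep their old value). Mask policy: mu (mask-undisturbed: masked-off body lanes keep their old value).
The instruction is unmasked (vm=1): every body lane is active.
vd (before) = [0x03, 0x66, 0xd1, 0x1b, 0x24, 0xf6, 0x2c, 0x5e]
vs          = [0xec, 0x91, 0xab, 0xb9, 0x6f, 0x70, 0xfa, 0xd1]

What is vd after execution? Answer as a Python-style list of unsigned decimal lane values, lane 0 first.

vd = [239, 247, 122, 162, 75, 134, 214, 143]

lanes per group: 128·1/2/8 = 8
vl = min(AVL, VLMAX) = min(8, 8) = 8
[0] xor(0x03,0xec) = 0xef
[1] xor(0x66,0x91) = 0xf7
[2] xor(0xd1,0xab) = 0x7a
[3] xor(0x1b,0xb9) = 0xa2
[4] xor(0x24,0x6f) = 0x4b
[5] xor(0xf6,0x70) = 0x86
[6] xor(0x2c,0xfa) = 0xd6
[7] xor(0x5e,0xd1) = 0x8f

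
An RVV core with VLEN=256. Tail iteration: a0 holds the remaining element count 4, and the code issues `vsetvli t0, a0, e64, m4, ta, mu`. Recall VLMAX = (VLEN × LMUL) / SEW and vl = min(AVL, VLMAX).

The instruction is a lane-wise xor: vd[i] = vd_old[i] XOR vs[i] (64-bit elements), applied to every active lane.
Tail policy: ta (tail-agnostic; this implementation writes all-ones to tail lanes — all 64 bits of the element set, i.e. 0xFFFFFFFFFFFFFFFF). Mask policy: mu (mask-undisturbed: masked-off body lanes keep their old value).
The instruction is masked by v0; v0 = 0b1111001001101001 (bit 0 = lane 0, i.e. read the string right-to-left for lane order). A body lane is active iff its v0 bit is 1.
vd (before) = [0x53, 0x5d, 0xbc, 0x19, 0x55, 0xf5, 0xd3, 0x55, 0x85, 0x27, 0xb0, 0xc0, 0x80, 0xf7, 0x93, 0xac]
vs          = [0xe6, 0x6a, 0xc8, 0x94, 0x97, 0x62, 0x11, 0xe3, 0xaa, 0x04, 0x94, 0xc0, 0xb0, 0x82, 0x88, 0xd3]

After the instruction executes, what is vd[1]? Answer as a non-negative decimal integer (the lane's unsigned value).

vd[1] = 93

VLMAX = (256 × 4) / 64 = 16 lanes
AVL=4 ≤ VLMAX=16, so vl = 4
vd[0] xor(0x53,0xe6) -> 0xb5
vd[1] mask-off/keep -> 0x5d
vd[2] mask-off/keep -> 0xbc
vd[3] xor(0x19,0x94) -> 0x8d
vd[4] tail/ones -> 0xffffffffffffffff
vd[5] tail/ones -> 0xffffffffffffffff
vd[6] tail/ones -> 0xffffffffffffffff
vd[7] tail/ones -> 0xffffffffffffffff
vd[8] tail/ones -> 0xffffffffffffffff
vd[9] tail/ones -> 0xffffffffffffffff
vd[10] tail/ones -> 0xffffffffffffffff
vd[11] tail/ones -> 0xffffffffffffffff
vd[12] tail/ones -> 0xffffffffffffffff
vd[13] tail/ones -> 0xffffffffffffffff
vd[14] tail/ones -> 0xffffffffffffffff
vd[15] tail/ones -> 0xffffffffffffffff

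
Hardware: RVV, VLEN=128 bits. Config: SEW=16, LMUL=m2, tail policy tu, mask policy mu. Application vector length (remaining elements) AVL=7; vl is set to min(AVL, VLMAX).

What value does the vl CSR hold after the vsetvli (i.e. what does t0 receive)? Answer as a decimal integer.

vl = 7

lanes per group: 128·2/16 = 16
vl = min(AVL, VLMAX) = min(7, 16) = 7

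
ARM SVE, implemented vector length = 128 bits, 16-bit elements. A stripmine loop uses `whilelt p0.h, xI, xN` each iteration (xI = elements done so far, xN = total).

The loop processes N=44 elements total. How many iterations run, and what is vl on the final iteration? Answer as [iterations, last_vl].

[iterations, last_vl] = [6, 4]

128-bit reg / 16-bit elem → 8 lanes
N=44: ⌈44/8⌉ = 6 iters; last vl = 44 − 5×8 = 4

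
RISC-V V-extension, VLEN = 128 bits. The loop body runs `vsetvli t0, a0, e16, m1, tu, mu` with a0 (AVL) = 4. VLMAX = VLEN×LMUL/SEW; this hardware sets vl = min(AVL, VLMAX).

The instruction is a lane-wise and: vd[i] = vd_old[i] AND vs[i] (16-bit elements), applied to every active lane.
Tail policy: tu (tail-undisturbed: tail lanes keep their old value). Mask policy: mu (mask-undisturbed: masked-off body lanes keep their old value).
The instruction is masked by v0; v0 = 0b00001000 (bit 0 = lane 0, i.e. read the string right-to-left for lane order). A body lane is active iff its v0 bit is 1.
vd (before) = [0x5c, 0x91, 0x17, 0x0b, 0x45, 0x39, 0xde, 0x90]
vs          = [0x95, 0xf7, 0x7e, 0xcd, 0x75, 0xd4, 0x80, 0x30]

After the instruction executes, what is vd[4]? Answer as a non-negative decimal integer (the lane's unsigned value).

vd[4] = 69

VLMAX = VLEN×LMUL/SEW = 128×1/16 = 8
vl ← min(4, 8) = 4
lane  0: mask-off/keep ⇒ 0x5c
lane  1: mask-off/keep ⇒ 0x91
lane  2: mask-off/keep ⇒ 0x17
lane  3: and(0x0b,0xcd) ⇒ 0x09
lane  4: tail/keep ⇒ 0x45
lane  5: tail/keep ⇒ 0x39
lane  6: tail/keep ⇒ 0xde
lane  7: tail/keep ⇒ 0x90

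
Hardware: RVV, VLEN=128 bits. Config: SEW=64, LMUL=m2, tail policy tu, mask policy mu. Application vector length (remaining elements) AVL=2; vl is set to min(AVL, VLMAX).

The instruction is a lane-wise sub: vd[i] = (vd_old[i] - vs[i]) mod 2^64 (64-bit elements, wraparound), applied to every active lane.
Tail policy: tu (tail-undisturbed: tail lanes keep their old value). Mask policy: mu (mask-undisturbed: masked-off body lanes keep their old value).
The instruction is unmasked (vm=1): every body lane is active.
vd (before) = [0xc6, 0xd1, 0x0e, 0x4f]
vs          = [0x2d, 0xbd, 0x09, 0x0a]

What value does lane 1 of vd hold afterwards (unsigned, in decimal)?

VLMAX = VLEN×LMUL/SEW = 128×2/64 = 4
vl = min(AVL, VLMAX) = min(2, 4) = 2
[0] sub(0xc6,0x2d) = 0x99
[1] sub(0xd1,0xbd) = 0x14
[2] tail/keep = 0x0e
[3] tail/keep = 0x4f

vd[1] = 20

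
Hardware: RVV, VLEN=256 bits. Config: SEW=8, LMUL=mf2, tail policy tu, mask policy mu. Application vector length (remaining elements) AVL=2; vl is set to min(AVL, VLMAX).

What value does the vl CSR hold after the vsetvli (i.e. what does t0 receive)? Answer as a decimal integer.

VLMAX = (256 × 1/2) / 8 = 16 lanes
vl = min(AVL, VLMAX) = min(2, 16) = 2

vl = 2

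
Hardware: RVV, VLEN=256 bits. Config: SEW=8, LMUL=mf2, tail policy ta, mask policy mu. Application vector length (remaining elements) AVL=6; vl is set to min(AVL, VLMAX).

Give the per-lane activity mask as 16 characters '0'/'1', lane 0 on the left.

predicate = 1111110000000000

lanes per group: 256·1/2/8 = 16
AVL=6 ≤ VLMAX=16, so vl = 6
bits (lane 0 leftmost): 1111110000000000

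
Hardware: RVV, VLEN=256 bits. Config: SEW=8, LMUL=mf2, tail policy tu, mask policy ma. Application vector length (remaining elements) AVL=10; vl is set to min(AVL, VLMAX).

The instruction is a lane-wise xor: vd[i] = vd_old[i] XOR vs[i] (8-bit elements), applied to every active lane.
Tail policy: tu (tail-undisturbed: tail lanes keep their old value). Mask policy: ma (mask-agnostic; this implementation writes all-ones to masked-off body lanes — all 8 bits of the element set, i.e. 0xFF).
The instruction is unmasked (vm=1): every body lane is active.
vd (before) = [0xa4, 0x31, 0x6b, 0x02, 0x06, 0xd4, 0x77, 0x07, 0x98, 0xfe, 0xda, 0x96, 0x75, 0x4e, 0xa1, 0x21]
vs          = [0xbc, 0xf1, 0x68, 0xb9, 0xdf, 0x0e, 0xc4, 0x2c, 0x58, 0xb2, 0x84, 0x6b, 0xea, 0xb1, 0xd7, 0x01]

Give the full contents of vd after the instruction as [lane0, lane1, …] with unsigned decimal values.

lanes per group: 256·1/2/8 = 16
AVL=10 ≤ VLMAX=16, so vl = 10
lane  0: xor(0xa4,0xbc) ⇒ 0x18
lane  1: xor(0x31,0xf1) ⇒ 0xc0
lane  2: xor(0x6b,0x68) ⇒ 0x03
lane  3: xor(0x02,0xb9) ⇒ 0xbb
lane  4: xor(0x06,0xdf) ⇒ 0xd9
lane  5: xor(0xd4,0x0e) ⇒ 0xda
lane  6: xor(0x77,0xc4) ⇒ 0xb3
lane  7: xor(0x07,0x2c) ⇒ 0x2b
lane  8: xor(0x98,0x58) ⇒ 0xc0
lane  9: xor(0xfe,0xb2) ⇒ 0x4c
lane 10: tail/keep ⇒ 0xda
lane 11: tail/keep ⇒ 0x96
lane 12: tail/keep ⇒ 0x75
lane 13: tail/keep ⇒ 0x4e
lane 14: tail/keep ⇒ 0xa1
lane 15: tail/keep ⇒ 0x21

vd = [24, 192, 3, 187, 217, 218, 179, 43, 192, 76, 218, 150, 117, 78, 161, 33]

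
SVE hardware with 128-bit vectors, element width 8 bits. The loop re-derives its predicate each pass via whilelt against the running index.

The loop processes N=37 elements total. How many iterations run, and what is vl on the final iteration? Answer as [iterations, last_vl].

128-bit reg / 8-bit elem → 16 lanes
iterations = ceil(37/16) = 3; final-pass vl = 5

[iterations, last_vl] = [3, 5]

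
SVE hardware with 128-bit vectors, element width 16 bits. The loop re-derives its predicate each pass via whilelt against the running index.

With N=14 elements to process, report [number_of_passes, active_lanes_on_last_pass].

[iterations, last_vl] = [2, 6]

128-bit reg / 16-bit elem → 8 lanes
14 elements at 8/iter → 2 passes, remainder 6 on the last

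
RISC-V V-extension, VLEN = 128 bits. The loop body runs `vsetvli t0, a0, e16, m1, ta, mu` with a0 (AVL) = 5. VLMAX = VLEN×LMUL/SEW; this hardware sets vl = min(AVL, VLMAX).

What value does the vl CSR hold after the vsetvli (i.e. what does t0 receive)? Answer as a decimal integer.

vl = 5

lanes per group: 128·1/16 = 8
vl ← min(5, 8) = 5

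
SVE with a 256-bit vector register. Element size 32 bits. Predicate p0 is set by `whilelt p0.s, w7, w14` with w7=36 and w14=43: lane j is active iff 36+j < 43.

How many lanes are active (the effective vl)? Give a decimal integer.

256-bit reg / 32-bit elem → 8 lanes
p0[j] = (36+j < 43); true for j=0..6 → 7 lanes set

vl = 7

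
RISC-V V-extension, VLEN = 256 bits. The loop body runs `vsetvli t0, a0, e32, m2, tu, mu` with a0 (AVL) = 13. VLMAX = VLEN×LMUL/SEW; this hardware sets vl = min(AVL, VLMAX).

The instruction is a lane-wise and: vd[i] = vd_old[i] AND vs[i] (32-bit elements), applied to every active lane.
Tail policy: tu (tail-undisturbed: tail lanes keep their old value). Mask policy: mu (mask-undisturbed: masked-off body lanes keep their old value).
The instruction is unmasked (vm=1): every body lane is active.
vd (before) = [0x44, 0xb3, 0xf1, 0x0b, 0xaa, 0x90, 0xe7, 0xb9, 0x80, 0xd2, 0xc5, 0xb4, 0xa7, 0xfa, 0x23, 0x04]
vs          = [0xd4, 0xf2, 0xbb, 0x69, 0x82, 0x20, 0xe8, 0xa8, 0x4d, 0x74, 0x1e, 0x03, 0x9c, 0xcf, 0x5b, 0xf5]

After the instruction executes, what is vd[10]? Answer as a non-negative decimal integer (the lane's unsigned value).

vd[10] = 4

VLMAX = VLEN×LMUL/SEW = 256×2/32 = 16
vl ← min(13, 16) = 13
  i=0: and(0x44,0xd4) → 68
  i=1: and(0xb3,0xf2) → 178
  i=2: and(0xf1,0xbb) → 177
  i=3: and(0x0b,0x69) → 9
  i=4: and(0xaa,0x82) → 130
  i=5: and(0x90,0x20) → 0
  i=6: and(0xe7,0xe8) → 224
  i=7: and(0xb9,0xa8) → 168
  i=8: and(0x80,0x4d) → 0
  i=9: and(0xd2,0x74) → 80
  i=10: and(0xc5,0x1e) → 4
  i=11: and(0xb4,0x03) → 0
  i=12: and(0xa7,0x9c) → 132
  i=13: tail/keep → 250
  i=14: tail/keep → 35
  i=15: tail/keep → 4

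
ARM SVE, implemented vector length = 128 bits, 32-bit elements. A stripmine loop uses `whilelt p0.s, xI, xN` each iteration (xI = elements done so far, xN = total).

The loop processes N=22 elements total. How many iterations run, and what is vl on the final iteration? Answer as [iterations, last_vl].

[iterations, last_vl] = [6, 2]

register lanes = 128/32 = 4
N=22: ⌈22/4⌉ = 6 iters; last vl = 22 − 5×4 = 2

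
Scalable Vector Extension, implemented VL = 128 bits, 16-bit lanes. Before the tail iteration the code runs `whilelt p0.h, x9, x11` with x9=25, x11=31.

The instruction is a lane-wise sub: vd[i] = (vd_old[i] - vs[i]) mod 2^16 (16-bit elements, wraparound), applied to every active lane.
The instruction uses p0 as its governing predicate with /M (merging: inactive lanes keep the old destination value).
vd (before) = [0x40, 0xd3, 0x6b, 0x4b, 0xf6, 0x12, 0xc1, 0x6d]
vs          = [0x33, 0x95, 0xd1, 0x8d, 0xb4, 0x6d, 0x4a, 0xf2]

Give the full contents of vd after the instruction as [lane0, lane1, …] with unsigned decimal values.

128-bit reg / 16-bit elem → 8 lanes
p0[j] = (25+j < 31); true for j=0..5 → 6 lanes set
  i=0: sub(0x40,0x33) → 13
  i=1: sub(0xd3,0x95) → 62
  i=2: sub(0x6b,0xd1) → 65434
  i=3: sub(0x4b,0x8d) → 65470
  i=4: sub(0xf6,0xb4) → 66
  i=5: sub(0x12,0x6d) → 65445
  i=6: tail/keep → 193
  i=7: tail/keep → 109

vd = [13, 62, 65434, 65470, 66, 65445, 193, 109]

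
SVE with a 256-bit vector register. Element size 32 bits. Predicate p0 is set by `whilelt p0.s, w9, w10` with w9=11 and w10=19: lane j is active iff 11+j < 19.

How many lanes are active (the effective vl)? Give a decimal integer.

lane count: 256 div 32 = 8
p0[j] = (11+j < 19); true for j=0..7 → 8 lanes set

vl = 8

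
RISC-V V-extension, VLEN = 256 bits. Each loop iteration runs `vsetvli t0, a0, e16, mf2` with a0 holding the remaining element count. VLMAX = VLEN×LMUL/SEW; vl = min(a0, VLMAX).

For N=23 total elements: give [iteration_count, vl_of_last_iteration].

VLMAX = VLEN×LMUL/SEW = 256×1/2/16 = 8
iterations = ceil(23/8) = 3; final-pass vl = 7

[iterations, last_vl] = [3, 7]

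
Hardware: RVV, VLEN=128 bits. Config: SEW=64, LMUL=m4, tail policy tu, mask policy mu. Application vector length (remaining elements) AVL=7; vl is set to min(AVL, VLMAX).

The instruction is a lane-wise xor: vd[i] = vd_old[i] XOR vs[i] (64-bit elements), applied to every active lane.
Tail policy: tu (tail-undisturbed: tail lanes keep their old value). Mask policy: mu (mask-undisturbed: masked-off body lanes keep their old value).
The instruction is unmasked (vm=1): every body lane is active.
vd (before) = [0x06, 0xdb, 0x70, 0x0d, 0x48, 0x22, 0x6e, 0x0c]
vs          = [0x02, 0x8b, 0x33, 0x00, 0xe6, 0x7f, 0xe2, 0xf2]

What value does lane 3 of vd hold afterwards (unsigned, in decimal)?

vd[3] = 13

VLMAX = (128 × 4) / 64 = 8 lanes
AVL=7 ≤ VLMAX=8, so vl = 7
[0] xor(0x06,0x02) = 0x04
[1] xor(0xdb,0x8b) = 0x50
[2] xor(0x70,0x33) = 0x43
[3] xor(0x0d,0x00) = 0x0d
[4] xor(0x48,0xe6) = 0xae
[5] xor(0x22,0x7f) = 0x5d
[6] xor(0x6e,0xe2) = 0x8c
[7] tail/keep = 0x0c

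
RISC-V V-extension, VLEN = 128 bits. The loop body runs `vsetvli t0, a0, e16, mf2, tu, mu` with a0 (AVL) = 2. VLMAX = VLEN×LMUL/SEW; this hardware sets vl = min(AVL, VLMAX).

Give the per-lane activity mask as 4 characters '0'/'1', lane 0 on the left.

VLMAX = VLEN×LMUL/SEW = 128×1/2/16 = 4
vl = min(AVL, VLMAX) = min(2, 4) = 2
bits (lane 0 leftmost): 1100

predicate = 1100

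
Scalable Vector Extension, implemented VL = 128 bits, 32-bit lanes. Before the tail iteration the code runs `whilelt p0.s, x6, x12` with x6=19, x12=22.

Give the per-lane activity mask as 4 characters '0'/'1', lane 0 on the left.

register lanes = 128/32 = 4
p0[j] = (19+j < 22); true for j=0..2 → 3 lanes set
bits (lane 0 leftmost): 1110

predicate = 1110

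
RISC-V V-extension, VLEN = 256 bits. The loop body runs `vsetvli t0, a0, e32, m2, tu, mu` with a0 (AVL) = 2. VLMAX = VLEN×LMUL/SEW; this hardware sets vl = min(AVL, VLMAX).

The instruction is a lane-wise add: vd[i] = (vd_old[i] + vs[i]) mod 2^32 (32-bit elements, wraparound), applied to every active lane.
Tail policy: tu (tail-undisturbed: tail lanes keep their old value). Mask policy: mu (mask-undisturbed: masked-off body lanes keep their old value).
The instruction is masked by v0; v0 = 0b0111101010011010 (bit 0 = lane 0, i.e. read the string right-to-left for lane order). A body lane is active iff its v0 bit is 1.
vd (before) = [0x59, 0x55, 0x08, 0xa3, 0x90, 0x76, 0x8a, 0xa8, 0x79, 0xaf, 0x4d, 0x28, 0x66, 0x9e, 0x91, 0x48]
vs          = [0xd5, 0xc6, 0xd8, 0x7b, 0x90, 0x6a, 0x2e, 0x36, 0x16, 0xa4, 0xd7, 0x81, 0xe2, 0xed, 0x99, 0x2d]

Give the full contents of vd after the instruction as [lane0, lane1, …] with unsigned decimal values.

lanes per group: 256·2/32 = 16
vl ← min(2, 16) = 2
vd[0] mask-off/keep -> 0x59
vd[1] add(0x55,0xc6) -> 0x11b
vd[2] tail/keep -> 0x08
vd[3] tail/keep -> 0xa3
vd[4] tail/keep -> 0x90
vd[5] tail/keep -> 0x76
vd[6] tail/keep -> 0x8a
vd[7] tail/keep -> 0xa8
vd[8] tail/keep -> 0x79
vd[9] tail/keep -> 0xaf
vd[10] tail/keep -> 0x4d
vd[11] tail/keep -> 0x28
vd[12] tail/keep -> 0x66
vd[13] tail/keep -> 0x9e
vd[14] tail/keep -> 0x91
vd[15] tail/keep -> 0x48

vd = [89, 283, 8, 163, 144, 118, 138, 168, 121, 175, 77, 40, 102, 158, 145, 72]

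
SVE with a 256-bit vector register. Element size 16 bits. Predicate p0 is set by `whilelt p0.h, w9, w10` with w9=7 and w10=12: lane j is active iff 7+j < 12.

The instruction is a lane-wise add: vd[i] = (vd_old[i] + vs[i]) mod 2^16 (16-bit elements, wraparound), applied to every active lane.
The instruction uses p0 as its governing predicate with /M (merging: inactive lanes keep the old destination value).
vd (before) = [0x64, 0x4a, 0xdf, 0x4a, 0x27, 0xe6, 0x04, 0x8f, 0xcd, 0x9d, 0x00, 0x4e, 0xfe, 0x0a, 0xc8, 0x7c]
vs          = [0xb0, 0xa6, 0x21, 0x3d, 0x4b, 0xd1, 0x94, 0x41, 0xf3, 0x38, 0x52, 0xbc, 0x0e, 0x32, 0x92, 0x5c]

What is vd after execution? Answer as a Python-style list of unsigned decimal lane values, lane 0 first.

vd = [276, 240, 256, 135, 114, 230, 4, 143, 205, 157, 0, 78, 254, 10, 200, 124]

lane count: 256 div 16 = 16
active while 7+j < 12, i.e. j ∈ [0,5) capped at 16 ⇒ 5
vd[0] add(0x64,0xb0) -> 0x114
vd[1] add(0x4a,0xa6) -> 0xf0
vd[2] add(0xdf,0x21) -> 0x100
vd[3] add(0x4a,0x3d) -> 0x87
vd[4] add(0x27,0x4b) -> 0x72
vd[5] tail/keep -> 0xe6
vd[6] tail/keep -> 0x04
vd[7] tail/keep -> 0x8f
vd[8] tail/keep -> 0xcd
vd[9] tail/keep -> 0x9d
vd[10] tail/keep -> 0x00
vd[11] tail/keep -> 0x4e
vd[12] tail/keep -> 0xfe
vd[13] tail/keep -> 0x0a
vd[14] tail/keep -> 0xc8
vd[15] tail/keep -> 0x7c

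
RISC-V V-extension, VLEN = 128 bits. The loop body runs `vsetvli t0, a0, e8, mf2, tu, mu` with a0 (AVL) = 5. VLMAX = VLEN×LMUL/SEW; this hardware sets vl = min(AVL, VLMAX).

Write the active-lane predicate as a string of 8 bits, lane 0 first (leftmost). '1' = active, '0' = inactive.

predicate = 11111000

VLMAX = VLEN×LMUL/SEW = 128×1/2/8 = 8
vl = min(AVL, VLMAX) = min(5, 8) = 5
bits (lane 0 leftmost): 11111000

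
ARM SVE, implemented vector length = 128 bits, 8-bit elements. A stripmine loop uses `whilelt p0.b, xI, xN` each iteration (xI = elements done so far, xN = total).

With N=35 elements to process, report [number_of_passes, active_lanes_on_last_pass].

[iterations, last_vl] = [3, 3]

register lanes = 128/8 = 16
35 elements at 16/iter → 3 passes, remainder 3 on the last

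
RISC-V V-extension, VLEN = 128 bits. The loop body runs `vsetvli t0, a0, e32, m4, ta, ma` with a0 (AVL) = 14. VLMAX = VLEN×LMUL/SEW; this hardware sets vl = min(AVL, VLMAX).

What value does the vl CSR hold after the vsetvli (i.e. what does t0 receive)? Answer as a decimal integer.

vl = 14

lanes per group: 128·4/32 = 16
vl = min(AVL, VLMAX) = min(14, 16) = 14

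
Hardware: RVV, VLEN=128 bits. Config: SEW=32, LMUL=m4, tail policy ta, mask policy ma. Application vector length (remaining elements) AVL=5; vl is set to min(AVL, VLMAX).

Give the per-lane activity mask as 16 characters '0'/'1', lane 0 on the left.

VLMAX = (128 × 4) / 32 = 16 lanes
vl = min(AVL, VLMAX) = min(5, 16) = 5
bits (lane 0 leftmost): 1111100000000000

predicate = 1111100000000000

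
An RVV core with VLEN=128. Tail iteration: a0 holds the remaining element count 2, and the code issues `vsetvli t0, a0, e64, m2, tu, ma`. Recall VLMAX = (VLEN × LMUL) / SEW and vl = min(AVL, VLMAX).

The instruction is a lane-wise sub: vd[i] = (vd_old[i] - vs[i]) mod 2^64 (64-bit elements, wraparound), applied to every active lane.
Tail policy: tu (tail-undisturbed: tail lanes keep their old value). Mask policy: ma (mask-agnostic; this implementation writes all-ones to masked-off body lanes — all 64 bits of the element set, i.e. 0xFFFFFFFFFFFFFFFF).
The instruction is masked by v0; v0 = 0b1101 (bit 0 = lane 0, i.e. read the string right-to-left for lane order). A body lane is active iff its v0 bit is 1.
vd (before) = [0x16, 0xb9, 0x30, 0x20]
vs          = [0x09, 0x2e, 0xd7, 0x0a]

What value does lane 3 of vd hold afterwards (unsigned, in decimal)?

vd[3] = 32

VLMAX = (128 × 2) / 64 = 4 lanes
vl ← min(2, 4) = 2
  i=0: sub(0x16,0x09) → 13
  i=1: mask-off/ones → 18446744073709551615
  i=2: tail/keep → 48
  i=3: tail/keep → 32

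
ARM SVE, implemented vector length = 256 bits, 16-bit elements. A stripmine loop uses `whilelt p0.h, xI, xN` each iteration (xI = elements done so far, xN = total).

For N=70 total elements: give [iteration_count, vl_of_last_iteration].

register lanes = 256/16 = 16
iterations = ceil(70/16) = 5; final-pass vl = 6

[iterations, last_vl] = [5, 6]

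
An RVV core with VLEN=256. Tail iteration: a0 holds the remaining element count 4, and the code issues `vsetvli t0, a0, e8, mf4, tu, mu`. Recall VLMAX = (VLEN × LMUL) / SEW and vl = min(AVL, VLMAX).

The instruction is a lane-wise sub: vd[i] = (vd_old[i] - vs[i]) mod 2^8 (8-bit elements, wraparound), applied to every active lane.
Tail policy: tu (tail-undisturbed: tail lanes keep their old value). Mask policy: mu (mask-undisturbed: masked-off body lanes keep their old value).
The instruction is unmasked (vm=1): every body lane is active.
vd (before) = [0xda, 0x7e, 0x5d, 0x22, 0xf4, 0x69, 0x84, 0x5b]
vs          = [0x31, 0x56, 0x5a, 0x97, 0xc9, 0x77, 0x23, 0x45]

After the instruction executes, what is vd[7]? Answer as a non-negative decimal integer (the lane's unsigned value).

vd[7] = 91

VLMAX = VLEN×LMUL/SEW = 256×1/4/8 = 8
vl = min(AVL, VLMAX) = min(4, 8) = 4
vd[0] sub(0xda,0x31) -> 0xa9
vd[1] sub(0x7e,0x56) -> 0x28
vd[2] sub(0x5d,0x5a) -> 0x03
vd[3] sub(0x22,0x97) -> 0x8b
vd[4] tail/keep -> 0xf4
vd[5] tail/keep -> 0x69
vd[6] tail/keep -> 0x84
vd[7] tail/keep -> 0x5b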